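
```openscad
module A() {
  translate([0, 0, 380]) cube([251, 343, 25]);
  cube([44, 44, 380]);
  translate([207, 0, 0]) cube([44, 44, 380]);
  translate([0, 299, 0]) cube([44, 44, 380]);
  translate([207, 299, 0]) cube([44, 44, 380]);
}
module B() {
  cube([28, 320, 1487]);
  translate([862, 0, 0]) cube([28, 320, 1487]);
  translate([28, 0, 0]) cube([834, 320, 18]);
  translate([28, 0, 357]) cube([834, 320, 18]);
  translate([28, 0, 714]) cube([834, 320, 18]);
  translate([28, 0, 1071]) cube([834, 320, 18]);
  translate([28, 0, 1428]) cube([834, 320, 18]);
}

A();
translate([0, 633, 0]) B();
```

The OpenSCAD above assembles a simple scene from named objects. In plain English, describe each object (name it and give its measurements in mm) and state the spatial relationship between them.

A is a four-legged stool. The seat is 251×343 mm, 25 mm thick, top at z = 405 mm. It stands on four square legs, each 44×44 mm in cross-section, from z = 0 to the seat underside, each flush with a corner of the seat.

B is a bookshelf 890 mm wide overall, 320 mm deep and 1487 mm tall. The two sides are 28 mm thick vertical panels. 5 horizontal shelves of 18 mm thickness span between the inner faces of the sides; the lowest shelf sits on the floor and shelves are stacked with a clear vertical gap of 339 mm between each pair.

The bookshelf is on the floor beside the stool on its +y side.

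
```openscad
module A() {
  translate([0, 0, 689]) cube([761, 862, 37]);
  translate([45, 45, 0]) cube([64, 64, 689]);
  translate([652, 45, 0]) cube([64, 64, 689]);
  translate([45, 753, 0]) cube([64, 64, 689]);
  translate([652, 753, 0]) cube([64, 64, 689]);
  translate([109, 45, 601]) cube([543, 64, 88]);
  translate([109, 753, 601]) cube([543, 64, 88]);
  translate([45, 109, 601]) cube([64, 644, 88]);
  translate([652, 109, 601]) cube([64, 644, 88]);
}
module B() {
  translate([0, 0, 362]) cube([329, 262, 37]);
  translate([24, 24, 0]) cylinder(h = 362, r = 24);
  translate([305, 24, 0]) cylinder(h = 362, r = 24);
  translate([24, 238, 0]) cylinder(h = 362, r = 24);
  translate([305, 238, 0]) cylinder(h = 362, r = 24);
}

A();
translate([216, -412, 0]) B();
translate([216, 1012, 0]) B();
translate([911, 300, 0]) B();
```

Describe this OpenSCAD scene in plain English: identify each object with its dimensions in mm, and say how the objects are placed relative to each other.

A is a rectangular dining table. The top is 761×862×37 mm with its upper surface at z = 726 mm. It stands on four 64×64 mm square legs, each inset 45 mm from the nearest pair of top edges, running from the floor to the underside of the top. Four apron rails, 64 mm thick and 88 mm tall, run between adjacent legs with their top edges flush with the underside of the top and their outer faces flush with the legs' outer faces.

B is a four-legged stool. The seat is 329×262 mm, 37 mm thick, top at z = 399 mm. It stands on four round legs, each 48 mm in diameter, from z = 0 to the seat underside, each leg's axis is inset half a diameter from the nearest pair of seat edges (so the leg's bounding box is flush with the corner).

Three stools sit around the table at the −y, +y, +x sides.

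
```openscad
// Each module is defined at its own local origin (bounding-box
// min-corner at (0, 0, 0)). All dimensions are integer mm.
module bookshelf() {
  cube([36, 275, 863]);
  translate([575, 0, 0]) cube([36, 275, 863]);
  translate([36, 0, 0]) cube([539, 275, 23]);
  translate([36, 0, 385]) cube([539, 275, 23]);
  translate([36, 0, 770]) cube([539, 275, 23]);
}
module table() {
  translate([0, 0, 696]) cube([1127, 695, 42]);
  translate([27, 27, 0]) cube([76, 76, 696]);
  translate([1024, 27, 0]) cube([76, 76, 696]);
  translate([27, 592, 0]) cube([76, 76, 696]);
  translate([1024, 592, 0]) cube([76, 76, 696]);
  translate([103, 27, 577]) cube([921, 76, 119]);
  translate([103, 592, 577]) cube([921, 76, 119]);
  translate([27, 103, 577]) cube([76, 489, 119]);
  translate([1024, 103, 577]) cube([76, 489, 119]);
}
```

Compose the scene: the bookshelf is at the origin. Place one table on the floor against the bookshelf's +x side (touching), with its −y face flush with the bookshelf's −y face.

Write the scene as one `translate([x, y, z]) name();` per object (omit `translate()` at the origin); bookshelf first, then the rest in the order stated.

bookshelf();
translate([611, 0, 0]) table();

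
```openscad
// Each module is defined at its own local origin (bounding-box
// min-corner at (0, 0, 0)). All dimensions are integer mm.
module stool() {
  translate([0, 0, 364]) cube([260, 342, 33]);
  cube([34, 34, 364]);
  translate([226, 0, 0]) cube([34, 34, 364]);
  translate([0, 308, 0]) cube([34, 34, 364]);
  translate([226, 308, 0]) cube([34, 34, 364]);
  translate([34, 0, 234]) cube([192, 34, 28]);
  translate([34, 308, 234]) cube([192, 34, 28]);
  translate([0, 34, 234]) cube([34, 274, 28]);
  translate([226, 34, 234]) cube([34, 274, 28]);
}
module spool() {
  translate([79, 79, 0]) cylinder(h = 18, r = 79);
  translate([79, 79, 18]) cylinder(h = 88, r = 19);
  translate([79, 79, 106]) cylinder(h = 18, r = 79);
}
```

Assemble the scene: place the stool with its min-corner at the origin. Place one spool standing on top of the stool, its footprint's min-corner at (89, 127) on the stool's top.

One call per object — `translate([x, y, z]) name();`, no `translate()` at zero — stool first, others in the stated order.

stool();
translate([89, 127, 397]) spool();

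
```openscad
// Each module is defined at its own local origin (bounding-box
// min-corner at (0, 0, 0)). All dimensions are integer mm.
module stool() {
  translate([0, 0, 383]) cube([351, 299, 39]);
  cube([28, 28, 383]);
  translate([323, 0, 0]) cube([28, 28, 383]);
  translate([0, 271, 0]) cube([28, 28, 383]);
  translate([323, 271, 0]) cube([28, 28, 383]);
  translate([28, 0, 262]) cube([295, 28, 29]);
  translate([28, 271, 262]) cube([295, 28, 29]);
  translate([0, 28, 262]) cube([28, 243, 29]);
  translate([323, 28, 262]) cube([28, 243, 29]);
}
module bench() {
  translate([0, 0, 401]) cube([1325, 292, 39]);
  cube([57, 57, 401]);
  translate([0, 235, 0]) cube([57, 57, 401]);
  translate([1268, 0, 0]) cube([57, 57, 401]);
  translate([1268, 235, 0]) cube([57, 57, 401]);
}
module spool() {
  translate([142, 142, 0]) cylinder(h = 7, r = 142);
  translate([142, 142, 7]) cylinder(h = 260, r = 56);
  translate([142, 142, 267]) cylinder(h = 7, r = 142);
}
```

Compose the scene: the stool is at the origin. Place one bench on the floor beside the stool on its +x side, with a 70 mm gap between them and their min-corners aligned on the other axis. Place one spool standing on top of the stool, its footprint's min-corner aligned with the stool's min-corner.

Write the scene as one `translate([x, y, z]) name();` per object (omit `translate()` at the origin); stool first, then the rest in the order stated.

stool();
translate([421, 0, 0]) bench();
translate([0, 0, 422]) spool();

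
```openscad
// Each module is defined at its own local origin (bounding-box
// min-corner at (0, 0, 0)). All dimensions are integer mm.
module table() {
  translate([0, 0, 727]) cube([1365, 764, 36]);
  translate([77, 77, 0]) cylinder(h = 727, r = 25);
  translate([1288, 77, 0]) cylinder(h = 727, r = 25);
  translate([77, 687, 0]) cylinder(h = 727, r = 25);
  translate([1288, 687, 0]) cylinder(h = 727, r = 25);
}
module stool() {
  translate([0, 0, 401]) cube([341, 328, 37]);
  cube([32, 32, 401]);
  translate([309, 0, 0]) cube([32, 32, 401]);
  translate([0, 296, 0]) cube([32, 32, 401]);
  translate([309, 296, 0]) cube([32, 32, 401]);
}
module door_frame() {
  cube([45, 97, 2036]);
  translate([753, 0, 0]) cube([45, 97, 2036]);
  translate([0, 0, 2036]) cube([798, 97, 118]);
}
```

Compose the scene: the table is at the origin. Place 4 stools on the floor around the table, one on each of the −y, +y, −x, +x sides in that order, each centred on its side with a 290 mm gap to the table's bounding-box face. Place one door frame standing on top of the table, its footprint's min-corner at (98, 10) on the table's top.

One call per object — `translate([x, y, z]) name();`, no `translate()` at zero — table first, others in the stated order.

table();
translate([512, -618, 0]) stool();
translate([512, 1054, 0]) stool();
translate([-631, 218, 0]) stool();
translate([1655, 218, 0]) stool();
translate([98, 10, 763]) door_frame();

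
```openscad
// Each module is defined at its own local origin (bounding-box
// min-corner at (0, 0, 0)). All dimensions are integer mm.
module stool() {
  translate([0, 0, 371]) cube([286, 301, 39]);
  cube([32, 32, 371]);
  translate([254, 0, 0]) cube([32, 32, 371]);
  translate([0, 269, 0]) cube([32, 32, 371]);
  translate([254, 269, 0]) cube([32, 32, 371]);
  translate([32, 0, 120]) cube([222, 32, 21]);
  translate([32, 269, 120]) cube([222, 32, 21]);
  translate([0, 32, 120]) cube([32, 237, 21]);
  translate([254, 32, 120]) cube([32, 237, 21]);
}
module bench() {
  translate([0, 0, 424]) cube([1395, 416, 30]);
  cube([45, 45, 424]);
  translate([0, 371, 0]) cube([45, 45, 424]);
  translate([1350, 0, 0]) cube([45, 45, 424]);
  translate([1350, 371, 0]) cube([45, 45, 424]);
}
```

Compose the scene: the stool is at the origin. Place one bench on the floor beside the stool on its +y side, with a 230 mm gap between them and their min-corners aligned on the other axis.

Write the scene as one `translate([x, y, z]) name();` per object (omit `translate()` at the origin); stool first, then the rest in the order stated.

stool();
translate([0, 531, 0]) bench();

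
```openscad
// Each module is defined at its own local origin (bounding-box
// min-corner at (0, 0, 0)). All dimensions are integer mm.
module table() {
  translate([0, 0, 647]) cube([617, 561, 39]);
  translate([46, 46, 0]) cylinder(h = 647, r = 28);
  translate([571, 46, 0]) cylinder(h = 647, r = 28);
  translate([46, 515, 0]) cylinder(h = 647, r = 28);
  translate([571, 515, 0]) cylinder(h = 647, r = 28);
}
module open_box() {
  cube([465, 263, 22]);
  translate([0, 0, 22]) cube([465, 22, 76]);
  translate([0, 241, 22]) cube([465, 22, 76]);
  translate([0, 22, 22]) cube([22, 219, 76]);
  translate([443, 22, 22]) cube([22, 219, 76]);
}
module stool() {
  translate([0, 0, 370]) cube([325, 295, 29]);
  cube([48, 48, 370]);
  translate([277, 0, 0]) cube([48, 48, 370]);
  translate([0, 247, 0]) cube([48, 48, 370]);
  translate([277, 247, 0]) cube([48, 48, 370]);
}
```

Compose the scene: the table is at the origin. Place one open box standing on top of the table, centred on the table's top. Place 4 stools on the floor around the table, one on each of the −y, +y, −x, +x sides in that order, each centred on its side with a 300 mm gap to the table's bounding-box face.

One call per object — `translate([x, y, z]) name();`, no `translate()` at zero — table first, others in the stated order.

table();
translate([76, 149, 686]) open_box();
translate([146, -595, 0]) stool();
translate([146, 861, 0]) stool();
translate([-625, 133, 0]) stool();
translate([917, 133, 0]) stool();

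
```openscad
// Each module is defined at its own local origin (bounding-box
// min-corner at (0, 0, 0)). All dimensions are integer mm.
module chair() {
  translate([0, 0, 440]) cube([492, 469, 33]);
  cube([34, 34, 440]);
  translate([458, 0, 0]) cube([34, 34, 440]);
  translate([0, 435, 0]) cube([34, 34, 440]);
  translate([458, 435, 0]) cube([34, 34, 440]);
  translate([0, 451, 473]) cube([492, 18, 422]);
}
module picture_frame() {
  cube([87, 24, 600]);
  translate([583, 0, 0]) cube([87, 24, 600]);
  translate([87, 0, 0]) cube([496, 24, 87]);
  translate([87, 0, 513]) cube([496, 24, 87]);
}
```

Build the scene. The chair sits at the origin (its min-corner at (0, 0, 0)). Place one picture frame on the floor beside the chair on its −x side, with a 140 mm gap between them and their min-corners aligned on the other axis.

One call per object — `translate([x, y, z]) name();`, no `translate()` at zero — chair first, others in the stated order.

chair();
translate([-810, 0, 0]) picture_frame();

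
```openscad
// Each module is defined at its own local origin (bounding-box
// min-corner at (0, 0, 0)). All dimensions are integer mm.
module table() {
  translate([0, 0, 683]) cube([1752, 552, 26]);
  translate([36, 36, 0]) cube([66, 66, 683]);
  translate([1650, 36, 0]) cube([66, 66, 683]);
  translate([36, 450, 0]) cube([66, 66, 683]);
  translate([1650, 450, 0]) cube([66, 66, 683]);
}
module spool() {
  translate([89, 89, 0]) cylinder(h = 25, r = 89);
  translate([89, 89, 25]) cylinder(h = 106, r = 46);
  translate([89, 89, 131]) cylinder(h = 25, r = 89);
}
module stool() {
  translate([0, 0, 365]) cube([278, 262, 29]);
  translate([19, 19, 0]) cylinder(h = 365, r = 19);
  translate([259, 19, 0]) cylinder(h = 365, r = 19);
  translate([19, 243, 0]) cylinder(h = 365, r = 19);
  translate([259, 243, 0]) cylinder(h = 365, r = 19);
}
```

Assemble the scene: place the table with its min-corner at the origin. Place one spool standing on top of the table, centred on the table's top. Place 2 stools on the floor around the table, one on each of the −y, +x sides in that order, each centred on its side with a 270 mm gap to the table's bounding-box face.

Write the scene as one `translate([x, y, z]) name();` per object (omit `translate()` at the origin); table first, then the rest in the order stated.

table();
translate([787, 187, 709]) spool();
translate([737, -532, 0]) stool();
translate([2022, 145, 0]) stool();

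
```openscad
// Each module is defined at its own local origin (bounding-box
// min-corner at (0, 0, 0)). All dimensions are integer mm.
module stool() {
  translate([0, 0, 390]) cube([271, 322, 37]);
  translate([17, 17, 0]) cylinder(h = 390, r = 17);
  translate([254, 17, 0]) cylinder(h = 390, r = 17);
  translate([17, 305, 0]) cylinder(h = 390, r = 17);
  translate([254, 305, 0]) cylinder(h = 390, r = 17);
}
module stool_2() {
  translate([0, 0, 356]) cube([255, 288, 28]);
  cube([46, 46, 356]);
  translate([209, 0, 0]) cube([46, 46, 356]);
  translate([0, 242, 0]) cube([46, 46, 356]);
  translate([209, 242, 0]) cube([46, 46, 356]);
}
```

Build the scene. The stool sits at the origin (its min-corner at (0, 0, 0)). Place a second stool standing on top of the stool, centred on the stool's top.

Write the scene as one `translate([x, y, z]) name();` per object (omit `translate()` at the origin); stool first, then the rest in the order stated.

stool();
translate([8, 17, 427]) stool_2();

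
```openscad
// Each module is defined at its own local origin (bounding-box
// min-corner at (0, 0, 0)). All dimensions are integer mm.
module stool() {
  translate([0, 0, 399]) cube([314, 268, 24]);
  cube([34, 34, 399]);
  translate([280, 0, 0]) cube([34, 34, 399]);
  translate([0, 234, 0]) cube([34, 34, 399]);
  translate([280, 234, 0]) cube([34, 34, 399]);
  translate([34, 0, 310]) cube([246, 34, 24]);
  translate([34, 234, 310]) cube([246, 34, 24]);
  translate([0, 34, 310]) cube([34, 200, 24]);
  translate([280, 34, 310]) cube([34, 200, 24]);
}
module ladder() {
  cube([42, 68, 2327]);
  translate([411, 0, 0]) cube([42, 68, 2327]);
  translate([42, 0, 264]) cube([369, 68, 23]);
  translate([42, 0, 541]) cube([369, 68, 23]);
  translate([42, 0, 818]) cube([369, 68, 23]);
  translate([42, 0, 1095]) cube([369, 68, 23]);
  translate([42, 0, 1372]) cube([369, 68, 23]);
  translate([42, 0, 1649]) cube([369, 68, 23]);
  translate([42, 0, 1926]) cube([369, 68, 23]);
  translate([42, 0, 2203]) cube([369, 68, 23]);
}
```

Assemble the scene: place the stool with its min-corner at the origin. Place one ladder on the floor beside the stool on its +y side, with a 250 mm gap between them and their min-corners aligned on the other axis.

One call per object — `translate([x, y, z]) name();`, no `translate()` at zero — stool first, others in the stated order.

stool();
translate([0, 518, 0]) ladder();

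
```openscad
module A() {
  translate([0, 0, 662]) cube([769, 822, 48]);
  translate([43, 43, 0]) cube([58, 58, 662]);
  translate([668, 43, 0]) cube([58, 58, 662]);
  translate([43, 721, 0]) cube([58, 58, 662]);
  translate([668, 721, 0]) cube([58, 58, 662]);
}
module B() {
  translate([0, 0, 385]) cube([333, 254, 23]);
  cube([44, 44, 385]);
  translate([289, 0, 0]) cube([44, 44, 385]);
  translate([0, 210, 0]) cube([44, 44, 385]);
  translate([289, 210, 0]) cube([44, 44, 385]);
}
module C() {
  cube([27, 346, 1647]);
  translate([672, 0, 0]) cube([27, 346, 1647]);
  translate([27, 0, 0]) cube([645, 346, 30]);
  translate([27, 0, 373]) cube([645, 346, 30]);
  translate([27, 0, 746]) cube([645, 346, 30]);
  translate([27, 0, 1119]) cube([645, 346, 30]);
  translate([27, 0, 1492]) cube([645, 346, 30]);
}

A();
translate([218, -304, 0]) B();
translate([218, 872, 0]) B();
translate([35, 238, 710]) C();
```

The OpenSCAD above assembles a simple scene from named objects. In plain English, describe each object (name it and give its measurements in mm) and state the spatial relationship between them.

A is a table with a 769×822 mm rectangular top, 48 mm thick, top surface at z = 710 mm, supported by four 58×58 mm square legs, each inset 43 mm from the nearest pair of top edges, running from the floor.

B is a simple wooden stool: a rectangular seat 333 mm (x) by 254 mm (y), 23 mm thick, top face at z = 408 mm, on four square legs, each 44×44 mm in cross-section. The legs rest on z = 0, each flush with a corner of the seat.

C is an open bookshelf. Two side panels, each 27 mm thick, 346 mm deep and 1647 mm tall, stand 699 mm apart (outside-to-outside). Between them sit 5 shelves, each 30 mm thick and 346 mm deep, spanning the full gap between the sides. The bottom shelf rests on the floor (its underside at z = 0) and the clear gap between one shelf's top and the next shelf's underside is 343 mm.

Two stools sit around the table at the −y, +y sides. The bookshelf is on top of the table, centred.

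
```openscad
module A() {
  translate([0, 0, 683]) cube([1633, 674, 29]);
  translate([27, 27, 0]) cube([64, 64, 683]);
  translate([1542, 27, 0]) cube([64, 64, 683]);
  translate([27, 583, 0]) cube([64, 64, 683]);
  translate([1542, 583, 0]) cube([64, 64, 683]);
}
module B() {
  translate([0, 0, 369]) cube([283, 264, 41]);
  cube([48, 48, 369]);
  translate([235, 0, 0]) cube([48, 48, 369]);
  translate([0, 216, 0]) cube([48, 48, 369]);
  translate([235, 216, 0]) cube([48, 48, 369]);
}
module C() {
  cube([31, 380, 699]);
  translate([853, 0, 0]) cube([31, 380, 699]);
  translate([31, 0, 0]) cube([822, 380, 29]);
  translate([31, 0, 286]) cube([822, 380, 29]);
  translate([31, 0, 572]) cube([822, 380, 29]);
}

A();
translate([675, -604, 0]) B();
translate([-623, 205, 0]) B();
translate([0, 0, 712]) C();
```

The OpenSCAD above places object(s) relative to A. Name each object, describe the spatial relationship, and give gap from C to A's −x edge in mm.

A is a table. B is a stool. C is a bookshelf. Two stools sit around the table at the −y, −x sides. The bookshelf is on top of the table. The gap from the bookshelf to the table's −x edge is 0 mm.

The bookshelf's min-x is at 0; the table's min-x is 0; gap = 0 mm.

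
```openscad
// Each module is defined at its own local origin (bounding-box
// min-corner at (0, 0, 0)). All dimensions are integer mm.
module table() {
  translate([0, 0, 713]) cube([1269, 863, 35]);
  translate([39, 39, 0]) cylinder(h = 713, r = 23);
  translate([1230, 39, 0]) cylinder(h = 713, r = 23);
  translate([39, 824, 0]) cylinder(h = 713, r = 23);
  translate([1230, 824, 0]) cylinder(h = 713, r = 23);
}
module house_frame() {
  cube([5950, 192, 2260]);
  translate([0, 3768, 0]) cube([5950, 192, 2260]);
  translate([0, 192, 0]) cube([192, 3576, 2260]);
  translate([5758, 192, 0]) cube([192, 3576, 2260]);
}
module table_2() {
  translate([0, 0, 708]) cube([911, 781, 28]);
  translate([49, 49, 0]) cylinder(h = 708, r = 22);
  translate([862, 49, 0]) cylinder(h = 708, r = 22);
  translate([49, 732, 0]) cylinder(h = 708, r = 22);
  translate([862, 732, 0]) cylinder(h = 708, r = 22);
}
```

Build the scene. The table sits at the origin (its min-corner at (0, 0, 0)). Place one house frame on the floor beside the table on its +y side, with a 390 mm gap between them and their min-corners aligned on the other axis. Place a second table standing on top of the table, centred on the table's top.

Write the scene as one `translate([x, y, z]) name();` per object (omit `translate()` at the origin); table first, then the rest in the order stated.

table();
translate([0, 1253, 0]) house_frame();
translate([179, 41, 748]) table_2();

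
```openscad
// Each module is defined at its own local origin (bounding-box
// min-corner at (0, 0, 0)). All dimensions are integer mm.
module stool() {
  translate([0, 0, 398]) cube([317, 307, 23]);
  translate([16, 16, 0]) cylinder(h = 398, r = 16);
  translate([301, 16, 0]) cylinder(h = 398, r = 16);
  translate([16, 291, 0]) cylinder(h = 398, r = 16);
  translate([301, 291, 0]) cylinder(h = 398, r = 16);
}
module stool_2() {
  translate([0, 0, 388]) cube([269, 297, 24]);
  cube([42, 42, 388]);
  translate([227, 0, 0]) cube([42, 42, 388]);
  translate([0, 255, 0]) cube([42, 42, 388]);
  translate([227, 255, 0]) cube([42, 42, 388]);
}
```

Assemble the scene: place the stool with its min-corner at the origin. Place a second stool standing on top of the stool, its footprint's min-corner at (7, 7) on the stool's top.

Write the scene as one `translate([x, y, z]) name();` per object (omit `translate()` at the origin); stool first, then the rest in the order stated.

stool();
translate([7, 7, 421]) stool_2();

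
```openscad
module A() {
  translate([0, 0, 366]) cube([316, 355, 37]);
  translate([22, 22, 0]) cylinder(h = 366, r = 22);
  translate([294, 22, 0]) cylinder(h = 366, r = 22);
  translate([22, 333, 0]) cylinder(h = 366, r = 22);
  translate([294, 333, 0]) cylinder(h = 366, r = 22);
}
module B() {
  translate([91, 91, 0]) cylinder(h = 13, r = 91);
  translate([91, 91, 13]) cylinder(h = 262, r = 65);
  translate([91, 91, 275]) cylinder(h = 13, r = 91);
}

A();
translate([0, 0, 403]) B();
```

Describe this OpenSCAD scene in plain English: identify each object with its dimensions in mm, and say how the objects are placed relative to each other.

A is a four-legged stool. The seat is a 316×355×37 mm slab whose top surface is at z = 403 mm; four round legs, each 44 mm in diameter, run from the floor (z = 0) to the underside of the seat, each leg's axis is inset half a diameter from the nearest pair of seat edges (so the leg's bounding box is flush with the corner).

B is a spool: two coaxial disc flanges of radius 91 mm and thickness 13 mm, joined by a core cylinder of radius 65 mm and height 262 mm. The lower flange rests on z = 0 and the three cylinders share a vertical axis.

The spool is on top of the stool.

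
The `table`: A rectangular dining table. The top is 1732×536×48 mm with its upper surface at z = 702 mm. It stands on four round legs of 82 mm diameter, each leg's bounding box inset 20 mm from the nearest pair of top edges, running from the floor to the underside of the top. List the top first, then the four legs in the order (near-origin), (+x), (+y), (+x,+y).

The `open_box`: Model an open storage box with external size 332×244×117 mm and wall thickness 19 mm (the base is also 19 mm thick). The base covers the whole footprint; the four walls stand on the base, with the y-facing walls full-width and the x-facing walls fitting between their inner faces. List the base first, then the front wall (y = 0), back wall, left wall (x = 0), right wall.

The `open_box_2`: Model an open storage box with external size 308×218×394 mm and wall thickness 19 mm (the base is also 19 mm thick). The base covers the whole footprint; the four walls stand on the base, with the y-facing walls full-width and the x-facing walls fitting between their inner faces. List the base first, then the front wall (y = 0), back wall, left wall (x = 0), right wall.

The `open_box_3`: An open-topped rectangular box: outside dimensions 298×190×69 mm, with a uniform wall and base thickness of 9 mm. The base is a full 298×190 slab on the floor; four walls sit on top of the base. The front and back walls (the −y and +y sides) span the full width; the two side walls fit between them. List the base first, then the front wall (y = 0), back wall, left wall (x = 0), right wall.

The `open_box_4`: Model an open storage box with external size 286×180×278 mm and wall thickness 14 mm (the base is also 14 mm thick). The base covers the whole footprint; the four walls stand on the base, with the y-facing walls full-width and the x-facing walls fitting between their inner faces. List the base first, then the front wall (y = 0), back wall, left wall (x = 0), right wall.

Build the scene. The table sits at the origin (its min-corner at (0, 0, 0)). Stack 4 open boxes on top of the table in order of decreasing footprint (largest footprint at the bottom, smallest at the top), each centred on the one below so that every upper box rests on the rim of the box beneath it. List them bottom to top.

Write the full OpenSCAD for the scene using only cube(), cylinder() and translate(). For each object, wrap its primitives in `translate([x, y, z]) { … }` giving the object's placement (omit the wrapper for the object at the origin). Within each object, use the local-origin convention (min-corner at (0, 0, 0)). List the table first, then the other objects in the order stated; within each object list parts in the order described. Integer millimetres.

translate([0, 0, 654]) cube([1732, 536, 48]);
translate([61, 61, 0]) cylinder(h = 654, r = 41);
translate([1671, 61, 0]) cylinder(h = 654, r = 41);
translate([61, 475, 0]) cylinder(h = 654, r = 41);
translate([1671, 475, 0]) cylinder(h = 654, r = 41);
translate([700, 146, 702]) {
  cube([332, 244, 19]);
  translate([0, 0, 19]) cube([332, 19, 98]);
  translate([0, 225, 19]) cube([332, 19, 98]);
  translate([0, 19, 19]) cube([19, 206, 98]);
  translate([313, 19, 19]) cube([19, 206, 98]);
}
translate([712, 159, 819]) {
  cube([308, 218, 19]);
  translate([0, 0, 19]) cube([308, 19, 375]);
  translate([0, 199, 19]) cube([308, 19, 375]);
  translate([0, 19, 19]) cube([19, 180, 375]);
  translate([289, 19, 19]) cube([19, 180, 375]);
}
translate([717, 173, 1213]) {
  cube([298, 190, 9]);
  translate([0, 0, 9]) cube([298, 9, 60]);
  translate([0, 181, 9]) cube([298, 9, 60]);
  translate([0, 9, 9]) cube([9, 172, 60]);
  translate([289, 9, 9]) cube([9, 172, 60]);
}
translate([723, 178, 1282]) {
  cube([286, 180, 14]);
  translate([0, 0, 14]) cube([286, 14, 264]);
  translate([0, 166, 14]) cube([286, 14, 264]);
  translate([0, 14, 14]) cube([14, 152, 264]);
  translate([272, 14, 14]) cube([14, 152, 264]);
}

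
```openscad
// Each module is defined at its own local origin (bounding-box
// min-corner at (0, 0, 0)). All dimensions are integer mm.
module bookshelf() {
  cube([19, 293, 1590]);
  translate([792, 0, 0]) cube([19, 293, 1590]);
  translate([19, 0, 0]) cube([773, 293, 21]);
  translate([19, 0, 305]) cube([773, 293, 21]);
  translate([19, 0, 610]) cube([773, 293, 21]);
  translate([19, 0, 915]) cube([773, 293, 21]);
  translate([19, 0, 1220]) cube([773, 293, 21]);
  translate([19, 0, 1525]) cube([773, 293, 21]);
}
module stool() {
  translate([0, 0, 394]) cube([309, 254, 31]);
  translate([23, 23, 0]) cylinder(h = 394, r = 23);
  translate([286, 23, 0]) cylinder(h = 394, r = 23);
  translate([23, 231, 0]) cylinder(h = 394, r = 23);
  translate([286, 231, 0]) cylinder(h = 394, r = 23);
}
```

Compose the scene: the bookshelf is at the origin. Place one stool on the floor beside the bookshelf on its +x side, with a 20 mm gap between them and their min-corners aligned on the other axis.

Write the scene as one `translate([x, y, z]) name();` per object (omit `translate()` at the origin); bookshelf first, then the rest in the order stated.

bookshelf();
translate([831, 0, 0]) stool();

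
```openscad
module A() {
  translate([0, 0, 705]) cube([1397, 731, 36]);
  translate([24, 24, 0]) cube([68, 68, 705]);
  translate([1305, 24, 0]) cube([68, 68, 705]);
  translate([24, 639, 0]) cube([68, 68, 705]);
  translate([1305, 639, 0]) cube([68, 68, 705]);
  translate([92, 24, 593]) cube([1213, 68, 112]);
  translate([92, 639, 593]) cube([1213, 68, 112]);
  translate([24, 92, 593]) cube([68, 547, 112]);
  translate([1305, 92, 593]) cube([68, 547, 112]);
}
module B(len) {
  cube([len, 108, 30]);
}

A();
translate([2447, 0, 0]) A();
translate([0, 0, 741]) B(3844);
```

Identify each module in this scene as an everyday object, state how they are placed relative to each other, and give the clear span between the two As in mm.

Second table starts at x = 2447; first ends at x = 1397; clear span = 2447 − 1397 = 1050 mm.

A is a table. B is a beam. A beam spans the tops of two tables. The clear span between the two tables is 1050 mm.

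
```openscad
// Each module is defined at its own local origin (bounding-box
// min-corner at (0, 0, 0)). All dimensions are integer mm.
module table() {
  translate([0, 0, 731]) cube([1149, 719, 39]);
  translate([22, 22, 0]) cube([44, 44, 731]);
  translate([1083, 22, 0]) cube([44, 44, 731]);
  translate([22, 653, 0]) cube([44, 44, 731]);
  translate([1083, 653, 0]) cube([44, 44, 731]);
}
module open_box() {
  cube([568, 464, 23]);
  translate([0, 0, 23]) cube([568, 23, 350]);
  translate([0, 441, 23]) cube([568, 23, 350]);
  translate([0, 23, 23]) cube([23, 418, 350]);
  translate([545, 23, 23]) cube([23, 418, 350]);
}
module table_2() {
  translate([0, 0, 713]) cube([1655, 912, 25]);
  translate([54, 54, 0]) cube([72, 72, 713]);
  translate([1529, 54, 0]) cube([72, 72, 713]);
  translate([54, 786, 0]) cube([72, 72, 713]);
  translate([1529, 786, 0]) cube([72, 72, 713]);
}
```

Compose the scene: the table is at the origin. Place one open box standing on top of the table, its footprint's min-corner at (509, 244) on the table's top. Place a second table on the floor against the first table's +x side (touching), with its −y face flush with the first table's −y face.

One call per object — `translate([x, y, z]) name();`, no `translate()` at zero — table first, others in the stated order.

table();
translate([509, 244, 770]) open_box();
translate([1149, 0, 0]) table_2();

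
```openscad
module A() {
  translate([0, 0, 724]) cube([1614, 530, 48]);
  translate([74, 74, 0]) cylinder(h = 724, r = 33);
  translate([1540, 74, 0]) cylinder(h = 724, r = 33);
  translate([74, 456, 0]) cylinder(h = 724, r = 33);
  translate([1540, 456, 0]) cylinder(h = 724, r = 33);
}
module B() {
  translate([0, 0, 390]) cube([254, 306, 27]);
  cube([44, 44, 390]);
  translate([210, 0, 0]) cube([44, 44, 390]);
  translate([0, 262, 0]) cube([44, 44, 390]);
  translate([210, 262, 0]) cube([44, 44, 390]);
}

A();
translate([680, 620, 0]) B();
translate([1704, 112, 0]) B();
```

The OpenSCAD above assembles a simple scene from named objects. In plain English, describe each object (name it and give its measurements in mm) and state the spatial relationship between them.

A is a table with a 1614×530 mm rectangular top, 48 mm thick, top surface at z = 772 mm, supported by four round legs of 66 mm diameter, each leg's bounding box inset 41 mm from the nearest pair of top edges, running from the floor.

B is a four-legged stool. The seat is a 254×306×27 mm slab whose top surface is at z = 417 mm; four square legs, each 44×44 mm in cross-section, run from the floor (z = 0) to the underside of the seat, each flush with a corner of the seat.

Two stools sit around the table at the +y, +x sides.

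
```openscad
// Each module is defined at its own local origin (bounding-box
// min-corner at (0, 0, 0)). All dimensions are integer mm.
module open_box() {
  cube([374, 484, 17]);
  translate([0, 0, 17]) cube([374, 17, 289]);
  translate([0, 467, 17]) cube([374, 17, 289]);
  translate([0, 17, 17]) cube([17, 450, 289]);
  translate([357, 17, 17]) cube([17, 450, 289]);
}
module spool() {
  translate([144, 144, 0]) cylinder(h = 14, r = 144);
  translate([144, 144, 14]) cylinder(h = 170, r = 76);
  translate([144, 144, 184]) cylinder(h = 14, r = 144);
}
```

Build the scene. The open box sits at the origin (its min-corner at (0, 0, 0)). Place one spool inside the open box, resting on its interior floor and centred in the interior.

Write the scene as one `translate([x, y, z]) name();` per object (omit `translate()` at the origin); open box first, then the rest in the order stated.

open_box();
translate([43, 98, 17]) spool();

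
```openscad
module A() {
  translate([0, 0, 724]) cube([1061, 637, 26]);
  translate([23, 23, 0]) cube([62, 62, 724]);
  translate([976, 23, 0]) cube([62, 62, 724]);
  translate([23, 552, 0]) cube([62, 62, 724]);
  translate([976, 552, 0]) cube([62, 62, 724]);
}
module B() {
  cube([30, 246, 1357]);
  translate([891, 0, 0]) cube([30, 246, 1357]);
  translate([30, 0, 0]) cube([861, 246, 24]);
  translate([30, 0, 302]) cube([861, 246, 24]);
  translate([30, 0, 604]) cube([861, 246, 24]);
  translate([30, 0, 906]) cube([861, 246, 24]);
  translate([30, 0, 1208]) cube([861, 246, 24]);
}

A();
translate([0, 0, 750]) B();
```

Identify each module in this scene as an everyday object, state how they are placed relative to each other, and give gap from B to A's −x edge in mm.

The bookshelf's min-x is at 0; the table's min-x is 0; gap = 0 mm.

A is a table. B is a bookshelf. The bookshelf is on top of the table. The gap from the bookshelf to the table's −x edge is 0 mm.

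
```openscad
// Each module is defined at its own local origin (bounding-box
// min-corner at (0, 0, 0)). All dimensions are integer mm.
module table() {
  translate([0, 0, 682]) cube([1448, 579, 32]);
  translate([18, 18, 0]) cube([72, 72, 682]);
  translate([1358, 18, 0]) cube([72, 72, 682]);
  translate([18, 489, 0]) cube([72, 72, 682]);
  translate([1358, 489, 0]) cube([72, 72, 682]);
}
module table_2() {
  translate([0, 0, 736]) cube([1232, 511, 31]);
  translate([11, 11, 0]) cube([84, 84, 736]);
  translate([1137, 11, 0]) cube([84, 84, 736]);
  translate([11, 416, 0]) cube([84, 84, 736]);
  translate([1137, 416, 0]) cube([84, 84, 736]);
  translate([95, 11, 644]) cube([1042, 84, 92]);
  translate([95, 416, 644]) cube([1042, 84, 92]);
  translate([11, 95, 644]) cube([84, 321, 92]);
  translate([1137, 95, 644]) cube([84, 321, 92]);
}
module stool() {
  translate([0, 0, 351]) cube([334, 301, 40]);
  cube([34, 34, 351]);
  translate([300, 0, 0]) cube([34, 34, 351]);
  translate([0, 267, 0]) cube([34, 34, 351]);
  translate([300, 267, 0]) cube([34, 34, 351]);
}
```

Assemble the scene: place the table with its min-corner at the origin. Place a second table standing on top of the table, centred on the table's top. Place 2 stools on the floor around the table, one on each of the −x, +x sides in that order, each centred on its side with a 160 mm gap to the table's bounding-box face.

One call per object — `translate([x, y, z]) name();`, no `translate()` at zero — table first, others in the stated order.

table();
translate([108, 34, 714]) table_2();
translate([-494, 139, 0]) stool();
translate([1608, 139, 0]) stool();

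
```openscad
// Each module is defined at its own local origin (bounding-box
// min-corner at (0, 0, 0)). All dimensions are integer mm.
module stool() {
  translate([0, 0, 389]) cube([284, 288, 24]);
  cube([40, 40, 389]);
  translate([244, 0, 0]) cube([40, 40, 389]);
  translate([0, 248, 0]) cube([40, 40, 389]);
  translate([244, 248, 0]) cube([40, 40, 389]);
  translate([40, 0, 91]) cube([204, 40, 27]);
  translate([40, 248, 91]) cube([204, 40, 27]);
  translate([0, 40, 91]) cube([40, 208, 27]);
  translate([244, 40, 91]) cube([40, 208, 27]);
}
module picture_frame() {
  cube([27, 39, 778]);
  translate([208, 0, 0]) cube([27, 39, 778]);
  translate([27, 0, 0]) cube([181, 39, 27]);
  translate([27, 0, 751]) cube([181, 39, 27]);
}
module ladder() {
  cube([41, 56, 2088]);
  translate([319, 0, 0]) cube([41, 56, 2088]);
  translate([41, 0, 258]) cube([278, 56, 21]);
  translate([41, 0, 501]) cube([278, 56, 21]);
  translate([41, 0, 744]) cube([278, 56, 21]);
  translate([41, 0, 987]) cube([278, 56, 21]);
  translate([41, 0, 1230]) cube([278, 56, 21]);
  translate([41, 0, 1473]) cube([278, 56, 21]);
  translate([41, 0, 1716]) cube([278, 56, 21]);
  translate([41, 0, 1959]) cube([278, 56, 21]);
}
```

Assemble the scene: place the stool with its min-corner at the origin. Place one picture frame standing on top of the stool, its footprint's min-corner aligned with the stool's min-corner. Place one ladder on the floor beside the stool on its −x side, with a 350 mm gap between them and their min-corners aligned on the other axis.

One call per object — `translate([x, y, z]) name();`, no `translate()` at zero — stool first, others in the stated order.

stool();
translate([0, 0, 413]) picture_frame();
translate([-710, 0, 0]) ladder();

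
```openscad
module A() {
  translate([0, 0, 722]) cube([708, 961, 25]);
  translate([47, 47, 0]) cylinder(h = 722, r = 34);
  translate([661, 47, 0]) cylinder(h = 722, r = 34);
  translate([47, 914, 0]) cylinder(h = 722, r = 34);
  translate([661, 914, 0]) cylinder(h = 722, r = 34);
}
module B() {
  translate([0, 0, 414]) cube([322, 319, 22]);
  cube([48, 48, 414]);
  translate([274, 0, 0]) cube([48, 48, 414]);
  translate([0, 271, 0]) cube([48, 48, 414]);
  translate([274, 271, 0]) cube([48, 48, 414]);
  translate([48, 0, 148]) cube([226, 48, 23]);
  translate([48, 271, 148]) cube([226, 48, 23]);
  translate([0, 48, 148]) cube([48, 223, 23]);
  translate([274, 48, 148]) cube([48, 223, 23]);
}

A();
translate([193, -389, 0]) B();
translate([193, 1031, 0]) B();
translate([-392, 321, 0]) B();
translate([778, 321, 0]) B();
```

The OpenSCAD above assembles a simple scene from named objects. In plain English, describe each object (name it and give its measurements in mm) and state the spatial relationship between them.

A is a rectangular dining table. The top is 708×961×25 mm with its upper surface at z = 747 mm. It stands on four round legs of 68 mm diameter, each leg's bounding box inset 13 mm from the nearest pair of top edges, running from the floor to the underside of the top.

B is a four-legged stool. The seat is 322×319 mm, 22 mm thick, top at z = 436 mm. It stands on four square legs, each 48×48 mm in cross-section, from z = 0 to the seat underside, each flush with a corner of the seat. Four stretchers, 48 mm wide and 23 mm tall, connect adjacent legs with their undersides at z = 148 mm, each running between the inner faces of the legs it joins and aligned with the legs' outer faces on the other axis.

Four stools sit around the table at the −y, +y, −x, +x sides.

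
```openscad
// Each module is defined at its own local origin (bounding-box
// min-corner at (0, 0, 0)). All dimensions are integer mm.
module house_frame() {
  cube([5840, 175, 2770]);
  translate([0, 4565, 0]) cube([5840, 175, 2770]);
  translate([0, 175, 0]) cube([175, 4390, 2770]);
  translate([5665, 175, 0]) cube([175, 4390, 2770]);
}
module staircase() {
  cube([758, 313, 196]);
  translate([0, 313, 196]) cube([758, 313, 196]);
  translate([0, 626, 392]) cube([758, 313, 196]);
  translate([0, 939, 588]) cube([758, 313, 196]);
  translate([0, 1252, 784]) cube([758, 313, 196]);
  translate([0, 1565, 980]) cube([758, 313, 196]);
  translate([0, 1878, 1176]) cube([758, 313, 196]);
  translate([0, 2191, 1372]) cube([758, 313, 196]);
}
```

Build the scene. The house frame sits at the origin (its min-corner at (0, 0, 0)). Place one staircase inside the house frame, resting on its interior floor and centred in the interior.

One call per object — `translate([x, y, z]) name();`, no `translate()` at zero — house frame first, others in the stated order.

house_frame();
translate([2541, 1118, 0]) staircase();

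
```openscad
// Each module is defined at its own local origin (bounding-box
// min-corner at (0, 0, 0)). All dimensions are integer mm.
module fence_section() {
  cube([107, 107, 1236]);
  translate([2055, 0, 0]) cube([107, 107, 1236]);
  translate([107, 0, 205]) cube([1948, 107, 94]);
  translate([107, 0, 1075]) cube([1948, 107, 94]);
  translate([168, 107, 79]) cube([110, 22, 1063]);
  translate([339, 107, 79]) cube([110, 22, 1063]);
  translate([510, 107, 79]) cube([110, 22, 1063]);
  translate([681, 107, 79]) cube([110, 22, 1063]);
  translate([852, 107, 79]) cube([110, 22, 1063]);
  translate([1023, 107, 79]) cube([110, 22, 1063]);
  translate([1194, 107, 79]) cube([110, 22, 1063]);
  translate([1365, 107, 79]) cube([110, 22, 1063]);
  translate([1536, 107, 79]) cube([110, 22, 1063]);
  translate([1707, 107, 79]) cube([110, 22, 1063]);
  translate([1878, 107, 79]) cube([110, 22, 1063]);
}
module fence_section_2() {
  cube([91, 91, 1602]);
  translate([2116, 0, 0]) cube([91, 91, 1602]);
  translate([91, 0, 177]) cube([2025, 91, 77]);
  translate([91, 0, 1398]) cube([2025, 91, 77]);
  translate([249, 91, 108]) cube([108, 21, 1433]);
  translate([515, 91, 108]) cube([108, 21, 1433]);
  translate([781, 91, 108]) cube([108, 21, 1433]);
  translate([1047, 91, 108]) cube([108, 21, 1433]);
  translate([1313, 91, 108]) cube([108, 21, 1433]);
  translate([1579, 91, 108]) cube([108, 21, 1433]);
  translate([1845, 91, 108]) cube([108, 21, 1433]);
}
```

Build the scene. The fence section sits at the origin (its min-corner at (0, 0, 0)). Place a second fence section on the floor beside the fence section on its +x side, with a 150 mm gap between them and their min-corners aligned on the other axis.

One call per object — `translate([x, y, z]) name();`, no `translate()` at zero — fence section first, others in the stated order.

fence_section();
translate([2312, 0, 0]) fence_section_2();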